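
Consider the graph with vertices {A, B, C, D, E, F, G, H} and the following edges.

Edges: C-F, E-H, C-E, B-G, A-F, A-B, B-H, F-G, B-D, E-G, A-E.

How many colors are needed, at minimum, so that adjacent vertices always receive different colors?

E and H are adjacent, so at least 2 colors are needed.
One proper 2-coloring: A=2, B=1, C=2, D=2, E=1, F=1, G=2, H=2. Every edge joins two different colors.

2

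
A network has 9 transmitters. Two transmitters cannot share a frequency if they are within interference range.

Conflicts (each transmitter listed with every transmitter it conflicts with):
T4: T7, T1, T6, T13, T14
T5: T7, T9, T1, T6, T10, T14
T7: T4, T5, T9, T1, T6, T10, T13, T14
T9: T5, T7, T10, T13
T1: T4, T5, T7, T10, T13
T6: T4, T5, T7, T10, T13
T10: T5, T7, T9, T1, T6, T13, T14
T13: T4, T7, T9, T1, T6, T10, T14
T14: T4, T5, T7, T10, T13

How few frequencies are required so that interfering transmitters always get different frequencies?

T4, T7, T1, T13 pairwise conflict, so at least 4 frequencies are needed.
4 frequencies suffice: frequency 1 → {T7}; frequency 2 → {T5, T13}; frequency 3 → {T4, T10}; frequency 4 → {T9, T1, T6, T14}. Every pair that conflicts lands in different frequencies.

4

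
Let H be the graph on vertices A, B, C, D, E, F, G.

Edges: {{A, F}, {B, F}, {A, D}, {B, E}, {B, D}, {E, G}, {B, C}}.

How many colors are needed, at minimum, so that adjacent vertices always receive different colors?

2

B and C are adjacent, so at least 2 colors are needed.
2 colors suffice: color 1 → {A, B, G}; color 2 → {C, D, E, F}. Each edge has distinct colors on its endpoints.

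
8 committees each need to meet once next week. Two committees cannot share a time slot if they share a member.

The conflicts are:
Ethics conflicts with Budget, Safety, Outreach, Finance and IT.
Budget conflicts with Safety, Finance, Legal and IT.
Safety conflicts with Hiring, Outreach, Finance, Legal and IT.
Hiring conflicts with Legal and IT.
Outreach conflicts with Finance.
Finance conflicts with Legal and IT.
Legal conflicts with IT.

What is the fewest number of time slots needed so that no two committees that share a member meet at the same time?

5

Budget, Safety, Finance, Legal, IT pairwise conflict, so at least 5 time slots are needed.
5 time slots suffice: Ethics=4, Budget=5, Safety=1, Hiring=3, Outreach=2, Finance=3, Legal=4, IT=2. Each listed conflict is separated.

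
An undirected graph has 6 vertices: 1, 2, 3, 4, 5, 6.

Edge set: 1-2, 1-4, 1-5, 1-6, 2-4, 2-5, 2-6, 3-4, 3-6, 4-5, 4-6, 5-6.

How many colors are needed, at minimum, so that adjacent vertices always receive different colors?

5

1, 2, 4, 5, 6 form a clique, so at least 5 colors are needed.
5 colors suffice: 1=yellow, 2=purple, 3=green, 4=blue, 5=green, 6=red. No two adjacent vertices share a color.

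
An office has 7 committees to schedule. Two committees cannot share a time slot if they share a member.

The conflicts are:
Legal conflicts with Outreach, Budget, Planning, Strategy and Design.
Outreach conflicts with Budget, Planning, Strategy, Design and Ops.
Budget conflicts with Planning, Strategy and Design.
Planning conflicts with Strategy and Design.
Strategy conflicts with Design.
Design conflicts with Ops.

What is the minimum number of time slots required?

6

Legal, Outreach, Budget, Planning, Strategy, Design are mutually in conflict, so at least 6 time slots are needed.
A valid assignment using 6 time slots: Legal=5, Outreach=1, Budget=6, Planning=4, Strategy=3, Design=2, Ops=3. No two conflicting committees share a time slot.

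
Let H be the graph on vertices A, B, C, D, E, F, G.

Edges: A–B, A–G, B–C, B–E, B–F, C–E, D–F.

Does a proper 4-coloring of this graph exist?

Yes

The chromatic number is 3. B, C, E form a triangle, so at least 3 colors are needed.
One proper 3-coloring: A=2, B=1, C=3, D=1, E=2, F=2, G=1.
Since 4 ≥ 3, a proper 4-coloring certainly exists.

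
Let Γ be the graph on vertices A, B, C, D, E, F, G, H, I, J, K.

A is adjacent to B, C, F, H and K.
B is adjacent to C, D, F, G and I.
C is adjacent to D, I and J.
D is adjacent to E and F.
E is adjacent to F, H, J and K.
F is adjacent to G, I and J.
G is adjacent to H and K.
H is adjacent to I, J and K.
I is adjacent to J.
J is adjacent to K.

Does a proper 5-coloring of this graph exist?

The chromatic number is 4. E, H, J, K form a clique, so at least 4 colors are needed.
4 colors suffice: color 1 → {C, F, H}; color 2 → {B, J}; color 3 → {A, E, G, I}; color 4 → {D, K}.
Since 5 ≥ 4, a proper 5-coloring certainly exists.

Yes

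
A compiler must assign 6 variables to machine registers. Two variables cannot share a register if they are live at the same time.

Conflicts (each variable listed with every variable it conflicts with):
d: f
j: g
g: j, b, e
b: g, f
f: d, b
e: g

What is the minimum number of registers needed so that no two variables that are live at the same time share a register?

2

j and g conflict, so at least 2 registers are needed.
Using 2 registers: d=2, j=2, g=1, b=2, f=1, e=2. Every pair that conflicts lands in different registers.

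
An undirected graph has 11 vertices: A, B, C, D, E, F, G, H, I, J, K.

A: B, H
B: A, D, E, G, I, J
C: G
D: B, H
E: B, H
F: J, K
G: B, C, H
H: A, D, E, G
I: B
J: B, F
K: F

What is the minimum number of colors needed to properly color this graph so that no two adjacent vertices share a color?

2

B and E are adjacent, so at least 2 colors are needed.
2 colors suffice: color 1 → {B, C, F, H}; color 2 → {A, D, E, G, I, J, K}. Each edge has distinct colors on its endpoints.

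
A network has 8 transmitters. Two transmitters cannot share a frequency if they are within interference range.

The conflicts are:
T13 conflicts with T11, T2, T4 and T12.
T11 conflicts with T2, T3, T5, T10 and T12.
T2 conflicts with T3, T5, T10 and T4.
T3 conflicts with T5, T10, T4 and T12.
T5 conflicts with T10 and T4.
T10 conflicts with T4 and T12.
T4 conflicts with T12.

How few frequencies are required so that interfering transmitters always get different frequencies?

T11, T2, T3, T5, T10 all conflict with each other, so at least 5 frequencies are needed.
5 frequencies suffice: T13=2, T11=1, T2=3, T3=2, T5=5, T10=4, T4=1, T12=3. Every pair that conflicts lands in different frequencies.

5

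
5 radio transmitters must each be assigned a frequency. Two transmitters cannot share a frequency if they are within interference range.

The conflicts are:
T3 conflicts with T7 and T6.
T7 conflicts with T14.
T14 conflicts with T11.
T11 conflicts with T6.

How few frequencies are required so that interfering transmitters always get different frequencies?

The cycle T11-T6-T3-T7-T14-T11 has odd length 5, so it cannot be 2-colored; at least 3 frequencies are needed.
3 frequencies suffice: frequency 1 → {T3, T14}; frequency 2 → {T7, T6}; frequency 3 → {T11}. Each listed conflict is separated.

3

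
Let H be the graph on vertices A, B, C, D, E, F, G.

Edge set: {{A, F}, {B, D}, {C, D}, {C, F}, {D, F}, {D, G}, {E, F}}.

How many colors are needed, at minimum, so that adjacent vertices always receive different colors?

3

C, D, F form a triangle, so at least 3 colors are needed.
3 colors suffice: A=2, B=1, C=3, D=2, E=2, F=1, G=1. Each edge has distinct colors on its endpoints.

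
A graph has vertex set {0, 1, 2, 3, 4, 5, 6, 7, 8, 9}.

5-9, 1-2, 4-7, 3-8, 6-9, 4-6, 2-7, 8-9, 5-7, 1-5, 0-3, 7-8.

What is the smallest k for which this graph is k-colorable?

3

The cycle 4-7-8-9-6-4 has odd length 5, so it cannot be 2-colored; at least 3 colors are needed.
3 colors suffice: color a → {1, 3, 7, 9}; color b → {0, 2, 4, 5, 8}; color c → {6}. No two adjacent vertices share a color.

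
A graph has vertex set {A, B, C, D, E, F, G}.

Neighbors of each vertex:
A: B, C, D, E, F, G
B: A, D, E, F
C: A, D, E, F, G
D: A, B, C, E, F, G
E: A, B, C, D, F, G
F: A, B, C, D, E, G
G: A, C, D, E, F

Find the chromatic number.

A, C, D, E, F, G form a clique, so at least 6 colors are needed.
A valid assignment using 6 colors: A=3, B=5, C=5, D=4, E=1, F=2, G=6. No two adjacent vertices share a color.

6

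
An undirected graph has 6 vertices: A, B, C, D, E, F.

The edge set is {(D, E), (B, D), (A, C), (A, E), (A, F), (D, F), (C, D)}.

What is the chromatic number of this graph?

D and F are adjacent, so at least 2 colors are needed.
2 colors suffice: color 1 → {A, D}; color 2 → {B, C, E, F}. No two adjacent vertices share a color.

2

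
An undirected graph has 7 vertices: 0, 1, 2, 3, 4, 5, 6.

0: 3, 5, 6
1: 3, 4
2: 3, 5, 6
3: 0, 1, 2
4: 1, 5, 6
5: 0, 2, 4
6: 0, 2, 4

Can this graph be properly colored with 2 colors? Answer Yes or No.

No

The cycle 4-1-3-0-6-4 has odd length 5, so it cannot be 2-colored; at least 3 colors are needed.
So 2 colors are not enough.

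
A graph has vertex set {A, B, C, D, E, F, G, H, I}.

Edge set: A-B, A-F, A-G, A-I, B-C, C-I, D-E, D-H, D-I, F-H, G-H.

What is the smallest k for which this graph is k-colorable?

The cycle A-I-D-H-F-A has odd length 5, so it cannot be 2-colored; at least 3 colors are needed.
One proper 3-coloring: A=red, B=blue, C=red, D=red, E=blue, F=green, G=green, H=blue, I=blue. Every edge joins two different colors.

3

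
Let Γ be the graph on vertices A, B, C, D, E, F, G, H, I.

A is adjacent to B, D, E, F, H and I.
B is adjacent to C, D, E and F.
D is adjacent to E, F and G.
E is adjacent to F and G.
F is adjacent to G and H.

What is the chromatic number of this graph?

A, B, D, E, F are pairwise adjacent (a clique of size 5), so at least 5 colors are needed.
5 colors suffice: color 1 → {A, C, G}; color 2 → {F, I}; color 3 → {E, H}; color 4 → {D}; color 5 → {B}. Every edge joins two different colors.

5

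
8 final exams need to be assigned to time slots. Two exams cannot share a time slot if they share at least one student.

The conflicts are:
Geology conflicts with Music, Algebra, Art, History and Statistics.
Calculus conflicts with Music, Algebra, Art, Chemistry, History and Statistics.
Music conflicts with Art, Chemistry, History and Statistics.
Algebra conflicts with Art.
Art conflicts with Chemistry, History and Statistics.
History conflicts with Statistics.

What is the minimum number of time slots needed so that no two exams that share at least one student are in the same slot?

Geology, Music, Art, History, Statistics pairwise conflict, so at least 5 time slots are needed.
Using 5 time slots: Geology=2, Calculus=2, Music=3, Algebra=3, Art=1, Chemistry=4, History=5, Statistics=4. Each listed conflict is separated.

5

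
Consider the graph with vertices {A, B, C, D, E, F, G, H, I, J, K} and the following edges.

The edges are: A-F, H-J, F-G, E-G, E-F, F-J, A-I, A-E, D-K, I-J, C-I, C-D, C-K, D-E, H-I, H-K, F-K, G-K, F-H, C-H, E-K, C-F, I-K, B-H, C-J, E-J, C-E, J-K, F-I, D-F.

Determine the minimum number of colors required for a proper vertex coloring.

C, F, H, I, J, K are mutually adjacent (a clique of size 6), so at least 6 colors are needed.
6 colors suffice: color 1 → {B, F}; color 2 → {A, K}; color 3 → {C, G}; color 4 → {E, H}; color 5 → {D, J}; color 6 → {I}. Each edge has distinct colors on its endpoints.

6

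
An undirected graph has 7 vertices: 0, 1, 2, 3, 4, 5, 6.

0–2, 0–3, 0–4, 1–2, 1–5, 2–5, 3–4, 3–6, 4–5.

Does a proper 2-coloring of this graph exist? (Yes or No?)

0, 3, 4 are mutually adjacent, so at least 3 colors are needed.
So 2 colors are not enough.

No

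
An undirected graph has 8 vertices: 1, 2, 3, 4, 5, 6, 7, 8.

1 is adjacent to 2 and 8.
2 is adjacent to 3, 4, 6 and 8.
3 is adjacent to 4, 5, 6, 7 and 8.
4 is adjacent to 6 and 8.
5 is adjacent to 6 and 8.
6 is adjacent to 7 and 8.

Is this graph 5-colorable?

The chromatic number is 5. 2, 3, 4, 6, 8 are pairwise adjacent (a clique of size 5), so at least 5 colors are needed.
5 colors suffice: color red → {1, 6}; color blue → {3}; color green → {7, 8}; color yellow → {2, 5}; color purple → {4}.
That is already a proper 5-coloring.

Yes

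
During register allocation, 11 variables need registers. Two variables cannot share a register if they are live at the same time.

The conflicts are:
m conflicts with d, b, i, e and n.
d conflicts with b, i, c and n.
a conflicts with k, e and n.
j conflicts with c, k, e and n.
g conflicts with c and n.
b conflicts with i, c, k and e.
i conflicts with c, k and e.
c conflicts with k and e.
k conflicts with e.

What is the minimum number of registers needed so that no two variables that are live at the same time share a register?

b, i, c, k, e all conflict with each other, so at least 5 registers are needed.
Using 5 registers: m=2, d=5, a=2, j=3, g=3, b=3, i=4, c=2, k=5, e=1, n=1. Every pair that conflicts lands in different registers.

5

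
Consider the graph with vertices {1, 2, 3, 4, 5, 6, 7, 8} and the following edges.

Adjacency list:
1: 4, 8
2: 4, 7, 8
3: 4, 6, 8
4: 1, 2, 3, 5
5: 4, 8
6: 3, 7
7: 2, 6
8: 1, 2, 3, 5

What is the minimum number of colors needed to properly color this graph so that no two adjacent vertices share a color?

3

The cycle 2-4-3-6-7-2 has odd length 5, so it cannot be 2-colored; at least 3 colors are needed.
One proper 3-coloring: 1=b, 2=b, 3=b, 4=a, 5=b, 6=c, 7=a, 8=a. Every edge joins two different colors.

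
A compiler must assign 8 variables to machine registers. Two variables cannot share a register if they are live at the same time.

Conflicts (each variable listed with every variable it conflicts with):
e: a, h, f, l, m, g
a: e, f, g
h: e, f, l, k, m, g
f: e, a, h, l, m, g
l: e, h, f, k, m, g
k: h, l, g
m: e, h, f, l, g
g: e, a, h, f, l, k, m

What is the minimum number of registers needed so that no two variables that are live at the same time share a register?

e, h, f, l, m, g are mutually in conflict, so at least 6 registers are needed.
6 registers suffice: register 1 → {g}; register 2 → {f, k}; register 3 → {e}; register 4 → {a, l}; register 5 → {h}; register 6 → {m}. No two conflicting variables share a register.

6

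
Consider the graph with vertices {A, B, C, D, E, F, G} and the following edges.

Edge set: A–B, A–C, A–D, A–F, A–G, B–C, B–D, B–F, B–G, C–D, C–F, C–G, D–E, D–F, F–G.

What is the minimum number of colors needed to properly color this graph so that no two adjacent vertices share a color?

5

A, B, C, D, F are pairwise adjacent (a clique of size 5), so at least 5 colors are needed.
5 colors suffice: color red → {A, E}; color blue → {D, G}; color green → {F}; color yellow → {C}; color purple → {B}. No two adjacent vertices share a color.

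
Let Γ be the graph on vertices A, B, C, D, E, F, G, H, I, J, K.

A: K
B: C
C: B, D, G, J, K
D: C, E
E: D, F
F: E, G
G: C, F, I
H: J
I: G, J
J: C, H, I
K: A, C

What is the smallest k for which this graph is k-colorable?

3

The cycle E-D-C-G-F-E has odd length 5, so it cannot be 2-colored; at least 3 colors are needed.
3 colors suffice: color 1 → {A, C, F, H, I}; color 2 → {B, E, G, J, K}; color 3 → {D}. Every edge joins two different colors.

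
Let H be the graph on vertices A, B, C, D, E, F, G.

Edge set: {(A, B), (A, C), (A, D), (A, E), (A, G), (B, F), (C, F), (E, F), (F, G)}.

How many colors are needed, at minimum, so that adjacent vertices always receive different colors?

A and D are adjacent, so at least 2 colors are needed.
2 colors suffice: color 1 → {A, F}; color 2 → {B, C, D, E, G}. No two adjacent vertices share a color.

2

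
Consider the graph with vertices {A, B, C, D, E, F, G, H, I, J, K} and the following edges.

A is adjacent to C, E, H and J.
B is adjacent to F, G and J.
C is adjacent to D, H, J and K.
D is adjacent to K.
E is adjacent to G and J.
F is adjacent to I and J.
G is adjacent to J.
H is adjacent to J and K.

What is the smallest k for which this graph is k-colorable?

A, C, H, J are mutually adjacent (a clique of size 4), so at least 4 colors are needed.
4 colors suffice: color 1 → {I, J, K}; color 2 → {C, E, F}; color 3 → {A, D, G}; color 4 → {B, H}. Every edge joins two different colors.

4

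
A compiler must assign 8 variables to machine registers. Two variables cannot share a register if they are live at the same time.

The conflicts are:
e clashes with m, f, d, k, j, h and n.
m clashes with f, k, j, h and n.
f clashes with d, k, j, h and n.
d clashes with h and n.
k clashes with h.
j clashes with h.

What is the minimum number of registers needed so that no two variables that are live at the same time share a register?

e, m, f, k, h are mutually in conflict, so at least 5 registers are needed.
5 registers suffice: register 1 → {f}; register 2 → {e}; register 3 → {m, d}; register 4 → {h, n}; register 5 → {k, j}. No two conflicting variables share a register.

5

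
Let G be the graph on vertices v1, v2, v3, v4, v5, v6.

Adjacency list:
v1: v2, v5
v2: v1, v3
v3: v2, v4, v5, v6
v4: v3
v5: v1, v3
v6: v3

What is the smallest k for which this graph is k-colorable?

2

v1 and v2 are adjacent, so at least 2 colors are needed.
One proper 2-coloring: v1=1, v2=2, v3=1, v4=2, v5=2, v6=2. Each edge has distinct colors on its endpoints.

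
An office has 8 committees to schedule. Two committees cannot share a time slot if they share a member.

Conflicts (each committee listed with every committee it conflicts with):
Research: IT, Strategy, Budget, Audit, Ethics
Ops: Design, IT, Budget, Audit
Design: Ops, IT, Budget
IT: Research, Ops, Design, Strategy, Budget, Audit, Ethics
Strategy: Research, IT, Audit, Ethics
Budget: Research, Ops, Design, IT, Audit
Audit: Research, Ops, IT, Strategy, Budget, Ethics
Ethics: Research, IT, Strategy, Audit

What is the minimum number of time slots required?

5

Research, IT, Strategy, Audit, Ethics pairwise conflict, so at least 5 time slots are needed.
5 time slots suffice: time slot 1 → {IT}; time slot 2 → {Design, Audit}; time slot 3 → {Research, Ops}; time slot 4 → {Strategy, Budget}; time slot 5 → {Ethics}. Every pair that conflicts lands in different time slots.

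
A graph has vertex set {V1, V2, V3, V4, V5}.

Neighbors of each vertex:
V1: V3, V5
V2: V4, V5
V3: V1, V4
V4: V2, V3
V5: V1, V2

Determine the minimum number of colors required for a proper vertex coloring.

The cycle V2-V5-V1-V3-V4-V2 has odd length 5, so it cannot be 2-colored; at least 3 colors are needed.
3 colors suffice: V1=1, V2=3, V3=2, V4=1, V5=2. Every edge joins two different colors.

3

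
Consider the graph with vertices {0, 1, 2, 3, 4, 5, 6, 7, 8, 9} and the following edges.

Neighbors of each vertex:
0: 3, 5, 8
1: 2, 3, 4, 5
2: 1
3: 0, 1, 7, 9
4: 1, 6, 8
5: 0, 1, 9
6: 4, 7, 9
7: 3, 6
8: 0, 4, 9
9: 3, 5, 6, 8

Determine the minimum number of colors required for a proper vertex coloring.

3

The cycle 1-3-0-8-4-1 has odd length 5, so it cannot be 2-colored; at least 3 colors are needed.
3 colors suffice: color a → {0, 1, 7, 9}; color b → {2, 3, 5, 6, 8}; color c → {4}. Each edge has distinct colors on its endpoints.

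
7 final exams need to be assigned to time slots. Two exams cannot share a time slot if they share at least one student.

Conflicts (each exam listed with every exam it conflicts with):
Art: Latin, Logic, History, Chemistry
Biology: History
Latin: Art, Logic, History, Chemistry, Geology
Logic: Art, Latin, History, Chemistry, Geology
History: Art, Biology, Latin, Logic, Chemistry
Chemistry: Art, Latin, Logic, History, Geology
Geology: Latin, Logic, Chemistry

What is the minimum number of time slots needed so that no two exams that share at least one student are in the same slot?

Art, Latin, Logic, History, Chemistry pairwise conflict, so at least 5 time slots are needed.
5 time slots suffice: time slot 1 → {Biology, Logic}; time slot 2 → {Chemistry}; time slot 3 → {Latin}; time slot 4 → {History, Geology}; time slot 5 → {Art}. Every pair that conflicts lands in different time slots.

5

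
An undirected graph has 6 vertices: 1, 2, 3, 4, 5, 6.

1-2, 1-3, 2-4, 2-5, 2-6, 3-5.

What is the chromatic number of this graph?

2 and 4 are adjacent, so at least 2 colors are needed.
A valid assignment using 2 colors: 1=b, 2=a, 3=a, 4=b, 5=b, 6=b. Each edge has distinct colors on its endpoints.

2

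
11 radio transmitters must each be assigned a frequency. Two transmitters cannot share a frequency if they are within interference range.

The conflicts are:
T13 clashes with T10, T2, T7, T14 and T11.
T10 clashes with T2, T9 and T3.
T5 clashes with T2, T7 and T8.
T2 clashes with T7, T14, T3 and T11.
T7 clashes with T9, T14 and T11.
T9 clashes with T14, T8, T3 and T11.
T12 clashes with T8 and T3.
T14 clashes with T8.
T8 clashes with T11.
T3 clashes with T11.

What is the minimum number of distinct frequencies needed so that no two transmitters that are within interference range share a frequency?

4

T13, T2, T7, T11 pairwise conflict, so at least 4 frequencies are needed.
4 frequencies suffice: frequency 1 → {T2, T9, T12}; frequency 2 → {T10, T5, T14, T11}; frequency 3 → {T7, T8, T3}; frequency 4 → {T13}. Each listed conflict is separated.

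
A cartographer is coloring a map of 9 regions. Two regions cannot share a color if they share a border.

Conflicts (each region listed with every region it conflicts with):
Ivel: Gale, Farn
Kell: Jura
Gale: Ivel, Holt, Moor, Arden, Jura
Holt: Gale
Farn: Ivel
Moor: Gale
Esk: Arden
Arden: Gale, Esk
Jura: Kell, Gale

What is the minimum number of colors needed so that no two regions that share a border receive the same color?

2

Esk and Arden conflict, so at least 2 colors are needed.
2 colors suffice: color 1 → {Kell, Gale, Farn, Esk}; color 2 → {Ivel, Holt, Moor, Arden, Jura}. No two conflicting regions share a color.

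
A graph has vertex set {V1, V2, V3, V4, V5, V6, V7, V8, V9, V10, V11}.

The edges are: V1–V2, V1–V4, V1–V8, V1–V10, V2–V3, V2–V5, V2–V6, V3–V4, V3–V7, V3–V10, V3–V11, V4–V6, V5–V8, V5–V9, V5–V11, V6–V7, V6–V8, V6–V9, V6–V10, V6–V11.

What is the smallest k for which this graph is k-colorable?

V5 and V8 are adjacent, so at least 2 colors are needed.
2 colors suffice: color 1 → {V1, V3, V5, V6}; color 2 → {V2, V4, V7, V8, V9, V10, V11}. No two adjacent vertices share a color.

2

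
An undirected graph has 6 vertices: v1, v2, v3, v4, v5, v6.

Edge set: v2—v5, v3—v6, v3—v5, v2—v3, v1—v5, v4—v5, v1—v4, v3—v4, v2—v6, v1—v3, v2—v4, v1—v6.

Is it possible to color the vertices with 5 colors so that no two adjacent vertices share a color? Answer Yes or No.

Yes

The chromatic number is 4. v2, v3, v4, v5 are pairwise adjacent (a clique of size 4), so at least 4 colors are needed.
A valid assignment using 4 colors: v1=2, v2=2, v3=1, v4=4, v5=3, v6=3.
Since 5 ≥ 4, a proper 5-coloring certainly exists.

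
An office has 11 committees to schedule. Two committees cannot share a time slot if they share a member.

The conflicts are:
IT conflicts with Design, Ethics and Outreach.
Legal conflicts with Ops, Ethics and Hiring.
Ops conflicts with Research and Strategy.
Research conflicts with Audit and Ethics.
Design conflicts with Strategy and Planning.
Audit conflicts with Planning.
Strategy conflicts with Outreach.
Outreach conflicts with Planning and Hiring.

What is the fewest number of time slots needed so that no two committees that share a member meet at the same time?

The cycle Ethics-Legal-Hiring-Outreach-IT-Ethics has odd length 5, so it cannot be 2-colored; at least 3 time slots are needed.
3 time slots suffice: IT=2, Legal=1, Ops=2, Research=1, Design=1, Audit=3, Strategy=3, Ethics=3, Outreach=1, Planning=2, Hiring=2. Each listed conflict is separated.

3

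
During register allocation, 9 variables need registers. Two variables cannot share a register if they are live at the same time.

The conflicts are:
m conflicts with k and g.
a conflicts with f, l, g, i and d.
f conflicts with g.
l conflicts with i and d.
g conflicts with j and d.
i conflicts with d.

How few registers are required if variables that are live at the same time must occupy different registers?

4

a, l, i, d all conflict with each other, so at least 4 registers are needed.
4 registers suffice: register 1 → {m, a, j}; register 2 → {l, k, g}; register 3 → {f, d}; register 4 → {i}. Each listed conflict is separated.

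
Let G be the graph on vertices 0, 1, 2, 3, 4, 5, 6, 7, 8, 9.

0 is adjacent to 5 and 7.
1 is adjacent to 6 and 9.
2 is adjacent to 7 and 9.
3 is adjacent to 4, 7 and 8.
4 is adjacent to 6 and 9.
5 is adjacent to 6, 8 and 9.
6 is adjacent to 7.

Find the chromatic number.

3

The cycle 6-4-9-2-7-6 has odd length 5, so it cannot be 2-colored; at least 3 colors are needed.
A valid assignment using 3 colors: 0=c, 1=b, 2=b, 3=c, 4=b, 5=b, 6=c, 7=a, 8=a, 9=a. No two adjacent vertices share a color.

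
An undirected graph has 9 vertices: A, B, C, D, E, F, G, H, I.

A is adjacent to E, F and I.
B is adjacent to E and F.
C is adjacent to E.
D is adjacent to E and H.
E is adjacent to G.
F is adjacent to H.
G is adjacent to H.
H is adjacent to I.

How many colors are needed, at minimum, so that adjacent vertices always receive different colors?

3

The cycle A-I-H-G-E-A has odd length 5, so it cannot be 2-colored; at least 3 colors are needed.
3 colors suffice: color 1 → {E, H}; color 2 → {A, B, C, D, G}; color 3 → {F, I}. Each edge has distinct colors on its endpoints.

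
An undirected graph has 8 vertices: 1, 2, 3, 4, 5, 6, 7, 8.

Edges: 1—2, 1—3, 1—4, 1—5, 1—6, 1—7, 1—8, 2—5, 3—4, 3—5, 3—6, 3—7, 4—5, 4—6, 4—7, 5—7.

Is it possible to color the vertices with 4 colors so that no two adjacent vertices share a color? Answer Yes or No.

1, 3, 4, 5, 7 are mutually adjacent (a clique of size 5), so at least 5 colors are needed.
So 4 colors are not enough.

No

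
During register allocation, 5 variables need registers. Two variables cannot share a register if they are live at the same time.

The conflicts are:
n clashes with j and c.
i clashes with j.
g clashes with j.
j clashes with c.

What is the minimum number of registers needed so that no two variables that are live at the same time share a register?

3

n, j, c pairwise conflict, so at least 3 registers are needed.
3 registers suffice: register 1 → {j}; register 2 → {n, i, g}; register 3 → {c}. No two conflicting variables share a register.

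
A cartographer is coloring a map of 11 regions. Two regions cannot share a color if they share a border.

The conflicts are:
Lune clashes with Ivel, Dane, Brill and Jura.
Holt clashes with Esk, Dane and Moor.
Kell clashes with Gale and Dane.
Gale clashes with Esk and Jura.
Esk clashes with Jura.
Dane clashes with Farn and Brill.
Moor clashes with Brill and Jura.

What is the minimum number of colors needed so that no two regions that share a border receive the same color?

Gale, Esk, Jura all conflict with each other, so at least 3 colors are needed.
One proper 3-coloring: Lune=2, Ivel=1, Holt=3, Kell=2, Gale=3, Esk=2, Dane=1, Moor=2, Farn=2, Brill=3, Jura=1. No two conflicting regions share a color.

3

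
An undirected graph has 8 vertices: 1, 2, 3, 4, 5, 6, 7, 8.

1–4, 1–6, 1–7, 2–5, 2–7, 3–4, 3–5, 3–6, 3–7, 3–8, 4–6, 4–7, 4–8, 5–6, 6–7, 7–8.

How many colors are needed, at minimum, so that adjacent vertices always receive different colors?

1, 4, 6, 7 are pairwise adjacent (a clique of size 4), so at least 4 colors are needed.
4 colors suffice: color red → {5, 7}; color blue → {2, 6, 8}; color green → {4}; color yellow → {1, 3}. Every edge joins two different colors.

4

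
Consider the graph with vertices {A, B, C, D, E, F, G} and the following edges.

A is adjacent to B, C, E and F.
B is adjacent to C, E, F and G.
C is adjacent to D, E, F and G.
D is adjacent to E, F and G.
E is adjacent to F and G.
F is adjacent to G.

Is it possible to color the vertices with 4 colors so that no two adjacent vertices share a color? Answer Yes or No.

A, B, C, E, F are pairwise adjacent (a clique of size 5), so at least 5 colors are needed.
So 4 colors are not enough.

No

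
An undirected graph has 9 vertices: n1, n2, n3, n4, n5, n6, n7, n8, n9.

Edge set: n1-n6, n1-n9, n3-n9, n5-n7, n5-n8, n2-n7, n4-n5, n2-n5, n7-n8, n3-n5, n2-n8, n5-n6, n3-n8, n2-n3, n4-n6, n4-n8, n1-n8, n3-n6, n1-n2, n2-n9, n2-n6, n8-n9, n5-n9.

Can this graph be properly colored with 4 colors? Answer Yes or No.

n2, n3, n5, n8, n9 are pairwise adjacent (a clique of size 5), so at least 5 colors are needed.
So 4 colors are not enough.

No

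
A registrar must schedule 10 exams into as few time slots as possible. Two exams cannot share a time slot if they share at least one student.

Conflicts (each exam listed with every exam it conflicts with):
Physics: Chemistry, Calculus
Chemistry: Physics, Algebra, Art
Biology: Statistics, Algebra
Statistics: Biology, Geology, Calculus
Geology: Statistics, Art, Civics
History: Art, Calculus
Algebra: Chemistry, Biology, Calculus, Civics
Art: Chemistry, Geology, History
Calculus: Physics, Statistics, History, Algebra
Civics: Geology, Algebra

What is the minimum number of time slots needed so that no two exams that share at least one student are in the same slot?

The cycle Algebra-Calculus-Statistics-Geology-Civics-Algebra has odd length 5, so it cannot be 2-colored; at least 3 time slots are needed.
3 time slots suffice: time slot 1 → {Chemistry, Biology, Geology, Calculus}; time slot 2 → {Physics, Statistics, Algebra, Art}; time slot 3 → {History, Civics}. No two conflicting exams share a time slot.

3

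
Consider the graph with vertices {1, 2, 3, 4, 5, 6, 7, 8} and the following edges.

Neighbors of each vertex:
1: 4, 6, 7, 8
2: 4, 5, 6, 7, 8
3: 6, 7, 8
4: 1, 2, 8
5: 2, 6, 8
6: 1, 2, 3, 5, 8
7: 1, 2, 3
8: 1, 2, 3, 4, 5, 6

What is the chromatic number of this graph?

2, 5, 6, 8 are pairwise adjacent (a clique of size 4), so at least 4 colors are needed.
A valid assignment using 4 colors: 1=blue, 2=blue, 3=blue, 4=green, 5=yellow, 6=green, 7=red, 8=red. Each edge has distinct colors on its endpoints.

4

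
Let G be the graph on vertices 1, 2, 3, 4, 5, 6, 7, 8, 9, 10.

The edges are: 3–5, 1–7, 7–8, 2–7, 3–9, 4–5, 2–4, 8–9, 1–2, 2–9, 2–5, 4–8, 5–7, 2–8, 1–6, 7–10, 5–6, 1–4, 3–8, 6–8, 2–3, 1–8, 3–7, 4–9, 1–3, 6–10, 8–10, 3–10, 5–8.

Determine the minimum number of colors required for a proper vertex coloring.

5

2, 3, 5, 7, 8 form a clique, so at least 5 colors are needed.
5 colors suffice: color a → {8}; color b → {2, 10}; color c → {3, 4, 6}; color d → {1, 5, 9}; color e → {7}. Every edge joins two different colors.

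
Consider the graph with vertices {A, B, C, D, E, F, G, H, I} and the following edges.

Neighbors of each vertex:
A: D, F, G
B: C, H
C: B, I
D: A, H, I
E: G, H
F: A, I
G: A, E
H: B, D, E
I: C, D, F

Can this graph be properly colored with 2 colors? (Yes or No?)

The cycle C-B-H-D-I-C has odd length 5, so it cannot be 2-colored; at least 3 colors are needed.
So 2 colors are not enough.

No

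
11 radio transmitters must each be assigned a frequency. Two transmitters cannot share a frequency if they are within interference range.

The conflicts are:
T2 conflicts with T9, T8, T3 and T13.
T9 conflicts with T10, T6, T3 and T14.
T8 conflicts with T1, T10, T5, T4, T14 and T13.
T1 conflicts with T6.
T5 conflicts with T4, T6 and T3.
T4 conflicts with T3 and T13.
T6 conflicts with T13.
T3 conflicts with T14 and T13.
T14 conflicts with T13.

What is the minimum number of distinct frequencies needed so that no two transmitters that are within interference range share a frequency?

3

T2, T9, T3 are mutually in conflict, so at least 3 frequencies are needed.
A valid assignment using 3 frequencies: T2=3, T9=2, T8=1, T1=2, T10=3, T5=2, T4=3, T6=1, T3=1, T14=3, T13=2. Every pair that conflicts lands in different frequencies.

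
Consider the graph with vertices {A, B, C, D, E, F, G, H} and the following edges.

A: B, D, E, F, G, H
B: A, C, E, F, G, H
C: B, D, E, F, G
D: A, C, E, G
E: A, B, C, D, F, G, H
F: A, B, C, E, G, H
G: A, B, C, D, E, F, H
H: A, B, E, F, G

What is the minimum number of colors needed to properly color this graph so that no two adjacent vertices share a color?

A, B, E, F, G, H are mutually adjacent (a clique of size 6), so at least 6 colors are needed.
6 colors suffice: color 1 → {E}; color 2 → {G}; color 3 → {B, D}; color 4 → {F}; color 5 → {A, C}; color 6 → {H}. No two adjacent vertices share a color.

6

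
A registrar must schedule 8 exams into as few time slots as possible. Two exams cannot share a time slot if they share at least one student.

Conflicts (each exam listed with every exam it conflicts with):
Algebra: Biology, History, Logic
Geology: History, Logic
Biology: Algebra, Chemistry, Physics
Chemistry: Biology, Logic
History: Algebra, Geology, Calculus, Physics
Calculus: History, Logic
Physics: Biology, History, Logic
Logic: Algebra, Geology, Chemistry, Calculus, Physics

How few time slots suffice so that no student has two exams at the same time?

2

Biology and Physics conflict, so at least 2 time slots are needed.
A valid assignment using 2 time slots: Algebra=2, Geology=2, Biology=1, Chemistry=2, History=1, Calculus=2, Physics=2, Logic=1. Each listed conflict is separated.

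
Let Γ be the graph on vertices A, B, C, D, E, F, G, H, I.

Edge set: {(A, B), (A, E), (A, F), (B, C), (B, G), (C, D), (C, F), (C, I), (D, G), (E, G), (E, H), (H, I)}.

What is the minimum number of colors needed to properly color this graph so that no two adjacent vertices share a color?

E and G are adjacent, so at least 2 colors are needed.
2 colors suffice: color 1 → {A, C, G, H}; color 2 → {B, D, E, F, I}. Each edge has distinct colors on its endpoints.

2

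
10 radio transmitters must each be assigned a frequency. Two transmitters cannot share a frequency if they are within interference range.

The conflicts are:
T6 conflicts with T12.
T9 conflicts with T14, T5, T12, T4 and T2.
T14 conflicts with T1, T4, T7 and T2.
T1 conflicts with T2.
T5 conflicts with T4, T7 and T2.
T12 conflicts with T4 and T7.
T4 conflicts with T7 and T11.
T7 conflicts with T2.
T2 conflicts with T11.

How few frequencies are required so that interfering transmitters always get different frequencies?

3

T14, T1, T2 pairwise conflict, so at least 3 frequencies are needed.
A valid assignment using 3 frequencies: T6=1, T9=2, T14=3, T1=2, T5=3, T12=3, T4=1, T7=2, T2=1, T11=2. No two conflicting transmitters share a frequency.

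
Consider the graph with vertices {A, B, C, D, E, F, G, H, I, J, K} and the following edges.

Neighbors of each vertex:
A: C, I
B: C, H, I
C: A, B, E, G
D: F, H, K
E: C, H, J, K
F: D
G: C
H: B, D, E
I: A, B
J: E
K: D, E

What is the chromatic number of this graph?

2

B and I are adjacent, so at least 2 colors are needed.
A valid assignment using 2 colors: A=blue, B=blue, C=red, D=blue, E=blue, F=red, G=blue, H=red, I=red, J=red, K=red. Each edge has distinct colors on its endpoints.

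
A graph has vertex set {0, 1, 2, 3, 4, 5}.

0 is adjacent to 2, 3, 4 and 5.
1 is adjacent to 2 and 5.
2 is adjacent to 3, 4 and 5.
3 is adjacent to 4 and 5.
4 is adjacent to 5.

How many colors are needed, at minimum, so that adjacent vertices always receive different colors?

0, 2, 3, 4, 5 are mutually adjacent (a clique of size 5), so at least 5 colors are needed.
A valid assignment using 5 colors: 0=yellow, 1=green, 2=red, 3=green, 4=purple, 5=blue. Each edge has distinct colors on its endpoints.

5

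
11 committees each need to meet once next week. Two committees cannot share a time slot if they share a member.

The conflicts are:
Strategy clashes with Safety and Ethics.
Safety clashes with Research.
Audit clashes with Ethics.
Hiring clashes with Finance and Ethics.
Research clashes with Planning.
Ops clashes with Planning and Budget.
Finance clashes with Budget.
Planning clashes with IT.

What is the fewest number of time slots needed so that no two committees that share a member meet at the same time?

3

The cycle Hiring-Finance-Budget-Ops-Planning-Research-Safety-Strategy-Ethics-Hiring has odd length 9, so it cannot be 2-colored; at least 3 time slots are needed.
A valid assignment using 3 time slots: Strategy=2, Safety=1, Audit=2, Hiring=2, Research=2, Ops=2, Finance=3, Planning=1, Ethics=1, IT=2, Budget=1. No two conflicting committees share a time slot.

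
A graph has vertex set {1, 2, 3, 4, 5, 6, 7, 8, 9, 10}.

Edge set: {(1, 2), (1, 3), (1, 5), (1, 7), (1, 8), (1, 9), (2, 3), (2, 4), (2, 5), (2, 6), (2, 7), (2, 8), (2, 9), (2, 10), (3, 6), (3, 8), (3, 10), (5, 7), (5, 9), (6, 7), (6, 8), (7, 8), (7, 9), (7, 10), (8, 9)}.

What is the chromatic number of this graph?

5

1, 2, 7, 8, 9 form a clique, so at least 5 colors are needed.
5 colors suffice: color a → {2}; color b → {3, 4, 7}; color c → {5, 8, 10}; color d → {1, 6}; color e → {9}. No two adjacent vertices share a color.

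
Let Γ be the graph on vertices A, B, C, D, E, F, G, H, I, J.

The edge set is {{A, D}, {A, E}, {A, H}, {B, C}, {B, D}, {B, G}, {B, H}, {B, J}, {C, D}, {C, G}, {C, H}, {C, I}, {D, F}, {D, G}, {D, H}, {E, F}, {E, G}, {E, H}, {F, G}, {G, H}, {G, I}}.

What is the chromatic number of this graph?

5

B, C, D, G, H are mutually adjacent (a clique of size 5), so at least 5 colors are needed.
A valid assignment using 5 colors: A=red, B=yellow, C=purple, D=green, E=green, F=blue, G=red, H=blue, I=blue, J=red. No two adjacent vertices share a color.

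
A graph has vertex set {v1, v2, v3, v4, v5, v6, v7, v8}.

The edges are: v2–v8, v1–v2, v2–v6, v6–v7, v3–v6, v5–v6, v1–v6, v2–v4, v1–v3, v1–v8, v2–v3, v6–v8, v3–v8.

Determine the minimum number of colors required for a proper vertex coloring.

v1, v2, v3, v6, v8 are pairwise adjacent (a clique of size 5), so at least 5 colors are needed.
5 colors suffice: v1=Y, v2=B, v3=G, v4=R, v5=B, v6=R, v7=B, v8=P. Each edge has distinct colors on its endpoints.

5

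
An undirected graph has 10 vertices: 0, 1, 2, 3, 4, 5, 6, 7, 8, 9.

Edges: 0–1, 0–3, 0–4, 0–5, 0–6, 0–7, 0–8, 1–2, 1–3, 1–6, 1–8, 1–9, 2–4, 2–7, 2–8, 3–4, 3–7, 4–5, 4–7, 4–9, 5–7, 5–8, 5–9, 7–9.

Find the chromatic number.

0, 4, 5, 7 form a clique, so at least 4 colors are needed.
4 colors suffice: 0=red, 1=blue, 2=red, 3=yellow, 4=blue, 5=yellow, 6=green, 7=green, 8=green, 9=red. Each edge has distinct colors on its endpoints.

4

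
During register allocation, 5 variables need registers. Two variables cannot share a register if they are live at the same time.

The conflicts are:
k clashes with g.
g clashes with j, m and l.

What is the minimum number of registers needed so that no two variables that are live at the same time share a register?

2

k and g conflict, so at least 2 registers are needed.
2 registers suffice: register 1 → {g}; register 2 → {k, j, m, l}. Every pair that conflicts lands in different registers.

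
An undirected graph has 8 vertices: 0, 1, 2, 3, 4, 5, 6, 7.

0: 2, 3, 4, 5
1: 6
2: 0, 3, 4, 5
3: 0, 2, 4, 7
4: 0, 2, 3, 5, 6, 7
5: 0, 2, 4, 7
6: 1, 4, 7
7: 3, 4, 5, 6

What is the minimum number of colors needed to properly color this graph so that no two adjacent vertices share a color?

0, 2, 3, 4 form a clique, so at least 4 colors are needed.
4 colors suffice: color a → {1, 4}; color b → {2, 7}; color c → {3, 5, 6}; color d → {0}. No two adjacent vertices share a color.

4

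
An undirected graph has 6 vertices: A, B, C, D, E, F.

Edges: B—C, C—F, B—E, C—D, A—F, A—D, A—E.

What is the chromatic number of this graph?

The cycle D-C-B-E-A-D has odd length 5, so it cannot be 2-colored; at least 3 colors are needed.
One proper 3-coloring: A=1, B=2, C=1, D=2, E=3, F=2. No two adjacent vertices share a color.

3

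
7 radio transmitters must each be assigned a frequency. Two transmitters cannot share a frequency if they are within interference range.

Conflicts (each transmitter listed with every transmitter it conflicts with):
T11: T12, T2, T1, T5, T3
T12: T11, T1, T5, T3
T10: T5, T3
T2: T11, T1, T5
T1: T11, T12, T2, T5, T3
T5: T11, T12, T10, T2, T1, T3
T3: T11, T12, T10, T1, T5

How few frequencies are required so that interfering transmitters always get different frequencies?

T11, T12, T1, T5, T3 pairwise conflict, so at least 5 frequencies are needed.
5 frequencies suffice: T11=3, T12=5, T10=2, T2=4, T1=2, T5=1, T3=4. Every pair that conflicts lands in different frequencies.

5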